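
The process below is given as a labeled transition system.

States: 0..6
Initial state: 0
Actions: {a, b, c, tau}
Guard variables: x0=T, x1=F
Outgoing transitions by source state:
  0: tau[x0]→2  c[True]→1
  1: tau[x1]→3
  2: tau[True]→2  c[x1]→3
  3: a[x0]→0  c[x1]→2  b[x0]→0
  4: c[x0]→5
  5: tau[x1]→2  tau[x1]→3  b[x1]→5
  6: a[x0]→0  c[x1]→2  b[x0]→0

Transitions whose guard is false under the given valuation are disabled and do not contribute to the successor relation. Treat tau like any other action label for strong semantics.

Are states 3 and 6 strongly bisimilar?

Compute ~ classes (split until stable):
  π0 = {{0,1,2,3,4,5,6}}
  π1 = {{0},{1,5},{2},{3,6},{4}}
Fixed point at round 2; 5 class(es).
[3]={3,6}  [6]={3,6}

Answer: BISIMILAR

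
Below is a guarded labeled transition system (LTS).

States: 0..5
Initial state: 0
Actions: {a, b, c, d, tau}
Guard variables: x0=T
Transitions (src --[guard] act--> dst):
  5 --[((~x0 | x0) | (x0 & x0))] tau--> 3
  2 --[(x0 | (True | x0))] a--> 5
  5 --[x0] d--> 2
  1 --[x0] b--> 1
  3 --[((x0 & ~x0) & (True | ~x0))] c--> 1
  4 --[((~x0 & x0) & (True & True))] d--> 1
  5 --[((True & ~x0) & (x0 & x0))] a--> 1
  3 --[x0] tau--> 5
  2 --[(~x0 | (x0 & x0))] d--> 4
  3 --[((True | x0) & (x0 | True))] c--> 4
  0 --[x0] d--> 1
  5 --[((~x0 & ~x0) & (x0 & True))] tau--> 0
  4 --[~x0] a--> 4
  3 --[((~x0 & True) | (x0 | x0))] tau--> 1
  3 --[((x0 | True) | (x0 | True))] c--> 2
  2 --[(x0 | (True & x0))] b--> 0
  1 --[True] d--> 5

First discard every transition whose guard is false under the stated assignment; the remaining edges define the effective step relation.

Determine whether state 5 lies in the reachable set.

12 transition(s) survive guard evaluation.
L0 = {0}
L1 = {1}  now seen {0,1}
L2 = {5}  now seen {0,1,5}
L3 = {2,3}  now seen {0,1,2,3,5}
L4 = {4}  now seen {0,1,2,3,4,5}
Reach set: {0,1,2,3,4,5}
witness 5: d·d

Answer: REACHABLE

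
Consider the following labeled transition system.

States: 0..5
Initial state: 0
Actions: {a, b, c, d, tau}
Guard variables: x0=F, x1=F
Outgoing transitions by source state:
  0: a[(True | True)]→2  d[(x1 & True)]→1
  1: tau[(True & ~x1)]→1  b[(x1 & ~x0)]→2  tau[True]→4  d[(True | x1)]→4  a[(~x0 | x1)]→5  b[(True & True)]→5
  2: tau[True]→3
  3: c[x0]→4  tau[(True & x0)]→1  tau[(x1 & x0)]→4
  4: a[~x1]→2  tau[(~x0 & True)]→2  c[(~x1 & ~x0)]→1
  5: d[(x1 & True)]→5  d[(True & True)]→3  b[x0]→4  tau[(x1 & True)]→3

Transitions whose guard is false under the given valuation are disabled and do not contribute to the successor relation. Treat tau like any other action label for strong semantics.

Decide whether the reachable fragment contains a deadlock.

Answer: DEADLOCK at state 3

Working:
Reach set: {0,2,3}
  0: a→2  [1 exit(s)]
  2: tau→3  [1 exit(s)]
  3: ∅  [deadlock]
witness 3: a·tau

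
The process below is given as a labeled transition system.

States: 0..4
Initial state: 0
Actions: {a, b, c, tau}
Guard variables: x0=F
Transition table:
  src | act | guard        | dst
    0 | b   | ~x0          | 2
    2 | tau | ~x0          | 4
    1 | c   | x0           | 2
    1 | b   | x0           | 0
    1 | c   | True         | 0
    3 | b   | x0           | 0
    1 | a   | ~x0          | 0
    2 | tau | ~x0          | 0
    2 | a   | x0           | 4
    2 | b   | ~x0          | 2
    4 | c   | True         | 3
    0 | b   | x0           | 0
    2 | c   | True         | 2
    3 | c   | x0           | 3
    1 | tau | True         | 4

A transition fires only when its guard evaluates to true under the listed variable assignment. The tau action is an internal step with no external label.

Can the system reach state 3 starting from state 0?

Guard filter leaves 9 enabled edge(s).
L0 = {0}
L1 = {2}  now seen {0,2}
L2 = {4}  now seen {0,2,4}
L3 = {3}  now seen {0,2,3,4}
Reachable = {0,2,3,4}
Path to 3: b·tau·c

Answer: REACHABLE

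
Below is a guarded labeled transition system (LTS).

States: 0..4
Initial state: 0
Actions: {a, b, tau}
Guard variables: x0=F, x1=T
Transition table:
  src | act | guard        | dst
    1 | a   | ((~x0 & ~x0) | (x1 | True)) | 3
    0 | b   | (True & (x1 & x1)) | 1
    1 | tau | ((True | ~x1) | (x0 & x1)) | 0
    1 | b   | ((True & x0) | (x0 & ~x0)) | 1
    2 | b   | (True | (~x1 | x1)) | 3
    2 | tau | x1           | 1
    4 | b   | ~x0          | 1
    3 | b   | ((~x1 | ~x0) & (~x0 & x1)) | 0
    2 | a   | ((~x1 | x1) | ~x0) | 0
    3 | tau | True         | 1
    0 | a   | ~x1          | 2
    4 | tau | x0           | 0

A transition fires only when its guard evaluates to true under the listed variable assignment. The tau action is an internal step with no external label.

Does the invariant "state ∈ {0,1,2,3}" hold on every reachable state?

Safe = {0,1,2,3}
Reach set: {0,1,3}
  0: ✓
  1: ✓
  3: ✓

Answer: INVARIANT HOLDS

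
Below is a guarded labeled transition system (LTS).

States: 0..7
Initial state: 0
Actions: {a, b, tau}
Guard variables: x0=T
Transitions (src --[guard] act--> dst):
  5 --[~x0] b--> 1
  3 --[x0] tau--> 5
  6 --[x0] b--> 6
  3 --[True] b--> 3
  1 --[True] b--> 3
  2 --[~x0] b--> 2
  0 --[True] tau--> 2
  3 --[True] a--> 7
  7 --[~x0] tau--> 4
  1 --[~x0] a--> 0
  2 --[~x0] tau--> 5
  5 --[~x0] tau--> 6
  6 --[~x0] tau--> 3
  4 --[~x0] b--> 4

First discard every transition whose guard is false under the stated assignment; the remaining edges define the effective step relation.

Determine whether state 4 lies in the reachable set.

Guard filter leaves 6 enabled edge(s).
Layer 0: {0}
Layer 1: {2}  total {0,2}
Reach set: {0,2}

Answer: UNREACHABLE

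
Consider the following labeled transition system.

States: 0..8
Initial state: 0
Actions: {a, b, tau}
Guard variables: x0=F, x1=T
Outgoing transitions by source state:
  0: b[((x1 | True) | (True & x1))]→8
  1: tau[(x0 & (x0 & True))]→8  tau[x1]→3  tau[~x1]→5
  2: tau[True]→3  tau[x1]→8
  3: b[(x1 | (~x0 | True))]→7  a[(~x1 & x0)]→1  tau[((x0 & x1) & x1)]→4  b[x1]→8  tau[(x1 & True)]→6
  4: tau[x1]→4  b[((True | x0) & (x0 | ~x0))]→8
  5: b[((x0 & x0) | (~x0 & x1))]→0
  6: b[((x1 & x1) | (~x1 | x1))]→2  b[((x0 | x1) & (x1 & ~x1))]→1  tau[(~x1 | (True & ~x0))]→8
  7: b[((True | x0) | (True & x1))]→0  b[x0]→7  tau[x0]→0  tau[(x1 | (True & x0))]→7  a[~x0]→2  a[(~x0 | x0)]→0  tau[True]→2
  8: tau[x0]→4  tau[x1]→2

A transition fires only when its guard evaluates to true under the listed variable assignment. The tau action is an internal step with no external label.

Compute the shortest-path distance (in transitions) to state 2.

Answer: 2

Working:
Layered search for 2:
  Layer 0: {0}
  Layer 1: {8}
  Layer 2: {2}
2 enters at depth 2; path b·tau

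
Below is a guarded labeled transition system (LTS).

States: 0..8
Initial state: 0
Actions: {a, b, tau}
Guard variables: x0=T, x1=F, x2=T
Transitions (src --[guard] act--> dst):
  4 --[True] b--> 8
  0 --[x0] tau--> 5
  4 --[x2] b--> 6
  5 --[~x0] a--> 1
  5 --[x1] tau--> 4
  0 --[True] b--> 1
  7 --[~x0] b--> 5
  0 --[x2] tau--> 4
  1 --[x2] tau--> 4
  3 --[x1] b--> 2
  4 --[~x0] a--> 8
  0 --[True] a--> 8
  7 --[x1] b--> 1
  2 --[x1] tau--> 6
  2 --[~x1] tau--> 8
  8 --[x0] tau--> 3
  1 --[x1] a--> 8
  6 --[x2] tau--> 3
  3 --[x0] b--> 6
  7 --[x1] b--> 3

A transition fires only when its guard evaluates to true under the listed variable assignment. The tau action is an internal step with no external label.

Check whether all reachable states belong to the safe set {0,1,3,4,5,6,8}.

Allowed set {0,1,3,4,5,6,8}
Reachable = {0,1,3,4,5,6,8}
  0: ok
  1: ok
  3: ok
  4: ok
  5: ok
  6: ok
  8: ok

Answer: INVARIANT HOLDS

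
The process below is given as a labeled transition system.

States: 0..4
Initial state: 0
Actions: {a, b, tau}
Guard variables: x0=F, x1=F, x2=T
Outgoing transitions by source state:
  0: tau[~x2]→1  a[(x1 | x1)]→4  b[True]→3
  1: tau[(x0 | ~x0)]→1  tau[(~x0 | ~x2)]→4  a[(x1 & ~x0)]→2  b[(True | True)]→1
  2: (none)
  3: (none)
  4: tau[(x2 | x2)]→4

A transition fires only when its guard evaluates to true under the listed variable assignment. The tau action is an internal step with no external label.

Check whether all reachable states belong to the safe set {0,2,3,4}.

Answer: INVARIANT HOLDS

Trace:
Safe = {0,2,3,4}
Reach set: {0,3}
  0: ✓
  3: ✓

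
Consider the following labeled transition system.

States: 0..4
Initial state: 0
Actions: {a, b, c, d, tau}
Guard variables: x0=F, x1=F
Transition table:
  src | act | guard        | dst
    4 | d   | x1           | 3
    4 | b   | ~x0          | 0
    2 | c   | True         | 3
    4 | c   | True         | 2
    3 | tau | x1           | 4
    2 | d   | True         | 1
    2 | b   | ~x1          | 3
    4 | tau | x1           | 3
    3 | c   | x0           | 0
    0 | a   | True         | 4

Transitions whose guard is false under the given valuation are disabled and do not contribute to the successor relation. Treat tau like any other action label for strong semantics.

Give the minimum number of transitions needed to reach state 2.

Answer: 2

Trace:
BFS to 2:
  L0 = {0}
  L1 = {4}
  L2 = {2}
first hit 2 at d=2 via a·c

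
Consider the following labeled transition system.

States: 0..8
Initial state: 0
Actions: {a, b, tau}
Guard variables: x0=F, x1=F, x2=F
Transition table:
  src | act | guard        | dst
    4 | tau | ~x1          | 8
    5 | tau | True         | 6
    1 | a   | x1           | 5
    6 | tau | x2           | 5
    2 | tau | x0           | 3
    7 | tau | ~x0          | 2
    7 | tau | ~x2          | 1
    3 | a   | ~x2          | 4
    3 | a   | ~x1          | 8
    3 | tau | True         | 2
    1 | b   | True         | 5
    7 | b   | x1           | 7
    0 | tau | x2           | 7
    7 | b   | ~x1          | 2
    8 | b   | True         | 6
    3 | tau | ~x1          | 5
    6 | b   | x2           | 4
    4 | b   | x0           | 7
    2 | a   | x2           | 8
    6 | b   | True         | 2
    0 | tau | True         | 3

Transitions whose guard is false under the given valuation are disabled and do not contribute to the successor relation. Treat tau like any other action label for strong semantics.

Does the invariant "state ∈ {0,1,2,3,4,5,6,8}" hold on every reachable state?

Safe = {0,1,2,3,4,5,6,8}
R = {0,2,3,4,5,6,8}
  0: ✓
  2: ✓
  3: ✓
  4: ✓
  5: ✓
  6: ✓
  8: ✓

Answer: INVARIANT HOLDS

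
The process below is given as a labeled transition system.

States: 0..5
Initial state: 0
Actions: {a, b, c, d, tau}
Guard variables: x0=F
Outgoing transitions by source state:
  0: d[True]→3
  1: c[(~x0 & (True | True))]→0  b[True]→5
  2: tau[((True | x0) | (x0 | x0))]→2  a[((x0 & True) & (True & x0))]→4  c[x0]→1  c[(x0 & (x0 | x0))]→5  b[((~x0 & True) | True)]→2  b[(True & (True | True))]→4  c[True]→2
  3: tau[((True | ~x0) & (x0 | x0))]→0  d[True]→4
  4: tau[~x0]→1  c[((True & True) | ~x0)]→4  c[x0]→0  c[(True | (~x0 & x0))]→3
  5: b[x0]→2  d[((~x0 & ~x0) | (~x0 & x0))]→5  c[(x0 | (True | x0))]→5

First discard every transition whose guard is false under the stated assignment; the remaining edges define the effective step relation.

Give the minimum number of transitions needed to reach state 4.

Answer: 2

Trace:
Breadth-first toward 4:
  Layer 0: {0}
  Layer 1: {3}
  Layer 2: {4}
4 enters at depth 2; path d·d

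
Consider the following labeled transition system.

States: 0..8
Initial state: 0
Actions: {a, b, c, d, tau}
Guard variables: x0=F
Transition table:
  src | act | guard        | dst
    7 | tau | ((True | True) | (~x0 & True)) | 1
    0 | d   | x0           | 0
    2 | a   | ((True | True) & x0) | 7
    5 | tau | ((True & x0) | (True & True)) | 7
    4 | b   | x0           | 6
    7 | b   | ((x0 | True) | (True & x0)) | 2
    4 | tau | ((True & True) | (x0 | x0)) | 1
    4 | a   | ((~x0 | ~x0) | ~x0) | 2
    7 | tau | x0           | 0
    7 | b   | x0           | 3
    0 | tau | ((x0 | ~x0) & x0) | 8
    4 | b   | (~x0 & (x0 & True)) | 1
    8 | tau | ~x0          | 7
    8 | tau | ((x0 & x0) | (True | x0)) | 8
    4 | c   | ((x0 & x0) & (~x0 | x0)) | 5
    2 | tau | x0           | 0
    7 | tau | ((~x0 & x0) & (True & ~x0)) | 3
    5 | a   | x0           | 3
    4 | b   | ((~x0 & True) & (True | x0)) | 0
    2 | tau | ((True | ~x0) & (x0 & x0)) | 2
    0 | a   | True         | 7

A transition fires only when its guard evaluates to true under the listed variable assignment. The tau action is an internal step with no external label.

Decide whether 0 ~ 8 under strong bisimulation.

Answer: NOT BISIMILAR

Trace:
Refine partition for ~:
  π0 = {{0,1,2,3,4,5,6,7,8}}
  π1 = {{0},{1,2,3,6},{4},{5,8},{7}}
  π2 = {{0},{1,2,3,6},{4},{5},{7},{8}}
Fixed point at round 3; 6 class(es).
class of 0: {0}; class of 8: {8}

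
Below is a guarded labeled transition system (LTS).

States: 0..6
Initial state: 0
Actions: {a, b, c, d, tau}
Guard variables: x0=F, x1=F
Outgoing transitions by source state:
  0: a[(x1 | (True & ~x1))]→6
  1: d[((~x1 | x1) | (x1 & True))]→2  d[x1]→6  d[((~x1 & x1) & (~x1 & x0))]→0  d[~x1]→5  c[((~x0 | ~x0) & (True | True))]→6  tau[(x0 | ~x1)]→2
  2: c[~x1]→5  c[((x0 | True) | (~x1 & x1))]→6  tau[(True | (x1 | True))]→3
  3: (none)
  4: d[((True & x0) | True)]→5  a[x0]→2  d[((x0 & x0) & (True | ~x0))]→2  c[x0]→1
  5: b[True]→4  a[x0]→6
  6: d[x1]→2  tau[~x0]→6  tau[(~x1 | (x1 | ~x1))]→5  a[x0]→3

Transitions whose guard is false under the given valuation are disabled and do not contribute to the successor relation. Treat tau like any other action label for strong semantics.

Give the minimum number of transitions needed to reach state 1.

Answer: UNREACHABLE

Working:
Layered search for 1:
  Layer 0: {0}
  Layer 1: {6}
  Layer 2: {5}
  Layer 3: {4}
1 never appears.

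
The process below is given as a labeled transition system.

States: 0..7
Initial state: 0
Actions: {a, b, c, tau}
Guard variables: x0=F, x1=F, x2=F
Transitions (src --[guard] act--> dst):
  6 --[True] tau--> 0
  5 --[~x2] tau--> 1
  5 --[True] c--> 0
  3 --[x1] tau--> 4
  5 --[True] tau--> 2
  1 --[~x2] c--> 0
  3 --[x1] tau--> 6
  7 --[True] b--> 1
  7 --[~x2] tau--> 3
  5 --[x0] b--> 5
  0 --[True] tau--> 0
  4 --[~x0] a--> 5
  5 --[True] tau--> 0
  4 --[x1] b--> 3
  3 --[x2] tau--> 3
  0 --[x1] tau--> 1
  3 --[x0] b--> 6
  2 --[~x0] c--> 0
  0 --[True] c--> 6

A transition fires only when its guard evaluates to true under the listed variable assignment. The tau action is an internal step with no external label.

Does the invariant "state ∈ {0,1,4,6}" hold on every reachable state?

Allowed set {0,1,4,6}
Reach set: {0,6}
  0: ✓
  6: ✓

Answer: INVARIANT HOLDS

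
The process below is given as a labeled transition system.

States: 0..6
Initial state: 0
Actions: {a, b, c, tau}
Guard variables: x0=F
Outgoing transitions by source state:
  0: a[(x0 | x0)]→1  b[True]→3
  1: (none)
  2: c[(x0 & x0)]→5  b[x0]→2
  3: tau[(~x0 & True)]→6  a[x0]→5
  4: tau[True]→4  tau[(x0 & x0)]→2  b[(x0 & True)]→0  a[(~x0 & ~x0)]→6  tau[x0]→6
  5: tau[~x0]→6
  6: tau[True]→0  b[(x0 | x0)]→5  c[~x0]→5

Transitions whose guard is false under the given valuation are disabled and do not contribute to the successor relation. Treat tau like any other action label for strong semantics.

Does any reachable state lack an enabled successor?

Answer: DEADLOCK-FREE

Working:
Reach set: {0,3,5,6}
  0: b→3  [deg 1]
  3: tau→6  [deg 1]
  5: tau→6  [deg 1]
  6: c→5  tau→0  [deg 2]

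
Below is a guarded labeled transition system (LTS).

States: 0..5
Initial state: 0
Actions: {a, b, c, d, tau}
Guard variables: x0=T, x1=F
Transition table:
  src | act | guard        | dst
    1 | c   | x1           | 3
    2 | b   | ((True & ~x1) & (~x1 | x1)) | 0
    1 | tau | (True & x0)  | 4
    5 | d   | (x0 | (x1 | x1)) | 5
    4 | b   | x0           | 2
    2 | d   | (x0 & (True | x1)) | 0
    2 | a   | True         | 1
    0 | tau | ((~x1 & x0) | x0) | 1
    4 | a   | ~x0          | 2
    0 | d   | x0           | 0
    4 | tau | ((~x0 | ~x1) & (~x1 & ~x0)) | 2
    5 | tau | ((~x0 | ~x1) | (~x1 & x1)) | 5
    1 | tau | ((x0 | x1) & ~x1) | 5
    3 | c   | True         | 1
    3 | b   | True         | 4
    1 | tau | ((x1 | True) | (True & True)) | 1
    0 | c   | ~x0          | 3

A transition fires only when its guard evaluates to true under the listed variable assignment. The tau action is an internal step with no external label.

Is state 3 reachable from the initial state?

Answer: UNREACHABLE

Analysis:
After dropping false guards: 13 live edges.
L0 = {0}
L1 = {1}  now seen {0,1}
L2 = {4,5}  now seen {0,1,4,5}
L3 = {2}  now seen {0,1,2,4,5}
Reachable = {0,1,2,4,5}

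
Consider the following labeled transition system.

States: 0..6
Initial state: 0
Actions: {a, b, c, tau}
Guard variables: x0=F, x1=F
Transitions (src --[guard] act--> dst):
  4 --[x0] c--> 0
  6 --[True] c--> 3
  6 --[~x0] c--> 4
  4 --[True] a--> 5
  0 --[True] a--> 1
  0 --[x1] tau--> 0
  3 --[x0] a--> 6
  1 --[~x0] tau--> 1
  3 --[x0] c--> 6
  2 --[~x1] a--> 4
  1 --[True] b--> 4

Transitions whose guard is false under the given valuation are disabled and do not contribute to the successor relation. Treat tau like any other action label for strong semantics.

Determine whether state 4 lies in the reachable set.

Answer: REACHABLE

Analysis:
Guard filter leaves 7 enabled edge(s).
Layer 0: {0}
Layer 1: {1}  now seen {0,1}
Layer 2: {4}  now seen {0,1,4}
Layer 3: {5}  now seen {0,1,4,5}
R = {0,1,4,5}
Path to 4: a·b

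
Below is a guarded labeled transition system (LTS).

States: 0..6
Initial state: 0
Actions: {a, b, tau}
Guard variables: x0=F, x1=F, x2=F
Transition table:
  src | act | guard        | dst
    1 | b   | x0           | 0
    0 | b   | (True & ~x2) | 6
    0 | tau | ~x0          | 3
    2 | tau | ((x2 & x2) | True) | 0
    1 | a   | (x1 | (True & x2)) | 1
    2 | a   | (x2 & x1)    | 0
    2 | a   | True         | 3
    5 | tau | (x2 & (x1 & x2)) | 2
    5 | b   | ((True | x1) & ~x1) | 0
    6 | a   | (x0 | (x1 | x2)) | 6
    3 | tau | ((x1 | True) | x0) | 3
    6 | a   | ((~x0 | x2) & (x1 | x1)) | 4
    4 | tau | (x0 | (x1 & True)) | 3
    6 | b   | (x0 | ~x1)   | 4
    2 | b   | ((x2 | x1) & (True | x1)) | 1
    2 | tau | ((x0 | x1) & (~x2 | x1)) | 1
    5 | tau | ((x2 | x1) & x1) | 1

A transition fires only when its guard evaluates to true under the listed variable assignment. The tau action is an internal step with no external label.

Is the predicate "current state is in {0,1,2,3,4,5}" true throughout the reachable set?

Answer: INVARIANT VIOLATED at state 6

Working:
Safe = {0,1,2,3,4,5}
Reach set: {0,3,4,6}
  0: ✓
  3: ✓
  4: ✓
  6: VIOLATES
reach 6 via b — violates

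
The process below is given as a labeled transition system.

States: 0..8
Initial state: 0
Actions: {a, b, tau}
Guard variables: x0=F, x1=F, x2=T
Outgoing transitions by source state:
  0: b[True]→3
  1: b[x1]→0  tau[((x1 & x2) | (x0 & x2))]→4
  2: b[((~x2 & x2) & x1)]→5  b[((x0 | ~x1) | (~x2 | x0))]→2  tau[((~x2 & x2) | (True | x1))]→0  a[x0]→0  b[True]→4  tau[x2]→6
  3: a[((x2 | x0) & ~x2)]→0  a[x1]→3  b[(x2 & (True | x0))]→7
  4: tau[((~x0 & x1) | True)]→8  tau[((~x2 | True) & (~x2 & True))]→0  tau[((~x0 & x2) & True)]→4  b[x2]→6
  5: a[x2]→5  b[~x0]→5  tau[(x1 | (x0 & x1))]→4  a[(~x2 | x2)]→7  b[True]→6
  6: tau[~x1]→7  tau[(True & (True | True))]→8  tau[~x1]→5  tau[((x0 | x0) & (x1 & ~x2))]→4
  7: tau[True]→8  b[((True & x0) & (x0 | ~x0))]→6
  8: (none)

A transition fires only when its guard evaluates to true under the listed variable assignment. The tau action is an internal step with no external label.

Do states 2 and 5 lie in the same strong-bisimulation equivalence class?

Answer: NOT BISIMILAR

Working:
Bisimulation quotient by refinement:
  P[0] = {{0,1,2,3,4,5,6,7,8}}
  P[1] = {{0,3},{1,8},{2,4},{5},{6,7}}
  P[2] = {{0},{1,8},{2},{3},{4},{5},{6},{7}}
stable after 3 split(s): 8 block(s)
2∈{2}, 5∈{5}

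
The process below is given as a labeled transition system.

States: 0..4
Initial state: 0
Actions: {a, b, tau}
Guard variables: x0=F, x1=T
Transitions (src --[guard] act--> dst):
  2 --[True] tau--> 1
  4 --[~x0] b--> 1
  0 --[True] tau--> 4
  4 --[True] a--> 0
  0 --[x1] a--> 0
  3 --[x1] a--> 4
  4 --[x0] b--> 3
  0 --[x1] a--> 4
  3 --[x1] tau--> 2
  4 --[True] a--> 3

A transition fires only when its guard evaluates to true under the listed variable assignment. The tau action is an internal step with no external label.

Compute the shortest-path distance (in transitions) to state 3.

BFS to 3:
  depth 0: {0}
  depth 1: {4}
  depth 2: {1,3}
3 enters at depth 2; path a·a

Answer: 2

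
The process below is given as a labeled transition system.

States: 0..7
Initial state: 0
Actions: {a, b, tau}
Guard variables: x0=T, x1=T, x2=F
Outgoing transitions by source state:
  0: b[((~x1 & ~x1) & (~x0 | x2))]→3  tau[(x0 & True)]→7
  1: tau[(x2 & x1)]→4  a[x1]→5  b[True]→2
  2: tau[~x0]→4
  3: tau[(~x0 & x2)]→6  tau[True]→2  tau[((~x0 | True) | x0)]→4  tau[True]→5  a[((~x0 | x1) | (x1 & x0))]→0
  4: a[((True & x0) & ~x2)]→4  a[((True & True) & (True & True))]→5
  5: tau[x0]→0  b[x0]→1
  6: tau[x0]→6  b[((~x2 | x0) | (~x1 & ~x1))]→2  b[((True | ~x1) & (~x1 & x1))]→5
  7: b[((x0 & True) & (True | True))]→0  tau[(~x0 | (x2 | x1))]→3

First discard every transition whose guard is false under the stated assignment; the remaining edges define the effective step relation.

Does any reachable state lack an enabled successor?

Reach set: {0,1,2,3,4,5,7}
  0: tau→7  [deg 1]
  1: a→5  b→2  [deg 2]
  2: ∅  [STUCK]
  3: a→0  tau→2  tau→4  tau→5  [deg 4]
  4: a→4  a→5  [deg 2]
  5: b→1  tau→0  [deg 2]
  7: b→0  tau→3  [deg 2]
Path to 2: tau·tau·tau

Answer: DEADLOCK at state 2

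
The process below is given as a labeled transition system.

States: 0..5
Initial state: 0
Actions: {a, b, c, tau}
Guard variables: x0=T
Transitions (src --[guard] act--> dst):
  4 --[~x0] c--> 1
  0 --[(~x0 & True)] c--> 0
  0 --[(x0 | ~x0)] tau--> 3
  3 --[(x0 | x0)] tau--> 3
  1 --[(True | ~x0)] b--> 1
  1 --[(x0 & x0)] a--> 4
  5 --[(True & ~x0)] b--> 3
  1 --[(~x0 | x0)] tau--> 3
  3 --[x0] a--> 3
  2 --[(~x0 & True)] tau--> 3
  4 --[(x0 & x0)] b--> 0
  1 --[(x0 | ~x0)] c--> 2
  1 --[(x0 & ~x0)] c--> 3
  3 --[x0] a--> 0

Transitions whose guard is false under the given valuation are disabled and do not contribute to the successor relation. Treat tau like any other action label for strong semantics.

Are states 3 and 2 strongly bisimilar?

Answer: NOT BISIMILAR

Working:
Refine partition for ~:
  P[0] = {{0,1,2,3,4,5}}
  P[1] = {{0},{1},{2,5},{3},{4}}
5 equivalence class(es) (converged in 2)
[3]={3}  [2]={2,5}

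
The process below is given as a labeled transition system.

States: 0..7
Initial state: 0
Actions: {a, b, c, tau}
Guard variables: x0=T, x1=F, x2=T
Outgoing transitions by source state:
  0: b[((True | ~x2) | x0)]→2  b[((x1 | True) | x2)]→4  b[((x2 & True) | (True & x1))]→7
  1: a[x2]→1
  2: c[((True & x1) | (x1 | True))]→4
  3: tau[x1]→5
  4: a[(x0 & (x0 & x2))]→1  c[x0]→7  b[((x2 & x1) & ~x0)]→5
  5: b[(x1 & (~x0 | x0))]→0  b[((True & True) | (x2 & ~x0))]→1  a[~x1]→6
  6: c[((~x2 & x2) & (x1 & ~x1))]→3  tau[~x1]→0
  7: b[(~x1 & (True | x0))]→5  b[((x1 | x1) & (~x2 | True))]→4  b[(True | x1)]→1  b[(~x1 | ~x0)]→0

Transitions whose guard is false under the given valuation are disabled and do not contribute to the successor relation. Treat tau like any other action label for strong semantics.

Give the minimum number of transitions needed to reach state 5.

Layered search for 5:
  depth 0: {0}
  depth 1: {2,4,7}
  depth 2: {1,5}
5 enters at depth 2; path b·b

Answer: 2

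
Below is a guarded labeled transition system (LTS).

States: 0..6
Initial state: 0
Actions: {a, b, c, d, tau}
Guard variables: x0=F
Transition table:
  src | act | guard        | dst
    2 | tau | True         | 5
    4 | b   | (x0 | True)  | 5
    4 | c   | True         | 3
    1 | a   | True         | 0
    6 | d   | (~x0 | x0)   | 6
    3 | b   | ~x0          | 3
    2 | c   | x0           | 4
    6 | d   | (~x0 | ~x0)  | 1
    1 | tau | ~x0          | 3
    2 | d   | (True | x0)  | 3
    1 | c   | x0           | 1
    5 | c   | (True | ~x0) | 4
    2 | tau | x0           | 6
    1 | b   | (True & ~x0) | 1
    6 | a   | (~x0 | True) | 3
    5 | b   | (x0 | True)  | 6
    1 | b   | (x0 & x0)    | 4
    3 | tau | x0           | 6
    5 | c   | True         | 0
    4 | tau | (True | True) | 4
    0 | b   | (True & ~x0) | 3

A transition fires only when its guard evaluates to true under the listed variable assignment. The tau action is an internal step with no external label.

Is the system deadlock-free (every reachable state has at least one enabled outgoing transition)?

Answer: DEADLOCK-FREE

Analysis:
Reachable = {0,3}
  0: b→3  [deg 1]
  3: b→3  [deg 1]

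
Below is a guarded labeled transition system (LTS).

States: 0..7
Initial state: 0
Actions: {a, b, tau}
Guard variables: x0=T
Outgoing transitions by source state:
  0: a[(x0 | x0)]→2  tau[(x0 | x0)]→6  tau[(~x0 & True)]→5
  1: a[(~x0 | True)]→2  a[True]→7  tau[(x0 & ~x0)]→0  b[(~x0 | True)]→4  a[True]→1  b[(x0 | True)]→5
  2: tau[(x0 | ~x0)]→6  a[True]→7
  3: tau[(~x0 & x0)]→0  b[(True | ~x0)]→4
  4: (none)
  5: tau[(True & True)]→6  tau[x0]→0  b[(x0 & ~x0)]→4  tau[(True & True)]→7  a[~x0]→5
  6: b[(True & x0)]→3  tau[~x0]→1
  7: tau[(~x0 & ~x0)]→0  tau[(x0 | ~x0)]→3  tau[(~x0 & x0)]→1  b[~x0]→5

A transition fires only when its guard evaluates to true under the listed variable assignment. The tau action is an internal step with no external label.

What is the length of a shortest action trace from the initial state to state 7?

Layered search for 7:
  Layer 0: {0}
  Layer 1: {2,6}
  Layer 2: {3,7}
first hit 7 at d=2 via a·a

Answer: 2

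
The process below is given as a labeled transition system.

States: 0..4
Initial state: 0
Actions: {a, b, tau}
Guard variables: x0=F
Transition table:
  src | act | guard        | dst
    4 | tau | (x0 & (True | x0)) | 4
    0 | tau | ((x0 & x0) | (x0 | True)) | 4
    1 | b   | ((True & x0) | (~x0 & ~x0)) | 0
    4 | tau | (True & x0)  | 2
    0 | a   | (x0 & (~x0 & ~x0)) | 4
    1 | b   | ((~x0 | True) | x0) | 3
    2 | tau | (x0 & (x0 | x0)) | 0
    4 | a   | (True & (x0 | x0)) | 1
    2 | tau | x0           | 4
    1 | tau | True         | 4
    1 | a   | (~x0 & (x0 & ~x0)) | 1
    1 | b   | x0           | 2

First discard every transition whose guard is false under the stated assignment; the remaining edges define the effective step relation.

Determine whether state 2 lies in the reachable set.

Answer: UNREACHABLE

Trace:
4 transition(s) survive guard evaluation.
depth 0: {0}
depth 1: {4}  now seen {0,4}
R = {0,4}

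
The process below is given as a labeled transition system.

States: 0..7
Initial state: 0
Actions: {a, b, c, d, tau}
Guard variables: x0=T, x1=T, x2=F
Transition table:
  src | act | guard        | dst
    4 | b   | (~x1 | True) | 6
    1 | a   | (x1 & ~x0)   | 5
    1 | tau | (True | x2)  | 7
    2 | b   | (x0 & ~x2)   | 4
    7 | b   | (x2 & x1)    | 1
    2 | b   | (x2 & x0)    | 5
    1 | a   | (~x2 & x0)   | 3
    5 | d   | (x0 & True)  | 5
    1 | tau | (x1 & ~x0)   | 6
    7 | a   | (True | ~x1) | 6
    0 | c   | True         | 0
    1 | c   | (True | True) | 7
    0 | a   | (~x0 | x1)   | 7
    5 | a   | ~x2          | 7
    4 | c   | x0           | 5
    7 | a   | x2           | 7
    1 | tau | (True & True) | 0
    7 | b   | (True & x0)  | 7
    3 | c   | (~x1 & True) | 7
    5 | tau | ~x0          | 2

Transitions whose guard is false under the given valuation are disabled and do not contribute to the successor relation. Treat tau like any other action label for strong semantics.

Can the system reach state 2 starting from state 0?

Guard filter leaves 13 enabled edge(s).
depth 0: {0}
depth 1: {7}  cumulative {0,7}
depth 2: {6}  cumulative {0,6,7}
Reach set: {0,6,7}

Answer: UNREACHABLE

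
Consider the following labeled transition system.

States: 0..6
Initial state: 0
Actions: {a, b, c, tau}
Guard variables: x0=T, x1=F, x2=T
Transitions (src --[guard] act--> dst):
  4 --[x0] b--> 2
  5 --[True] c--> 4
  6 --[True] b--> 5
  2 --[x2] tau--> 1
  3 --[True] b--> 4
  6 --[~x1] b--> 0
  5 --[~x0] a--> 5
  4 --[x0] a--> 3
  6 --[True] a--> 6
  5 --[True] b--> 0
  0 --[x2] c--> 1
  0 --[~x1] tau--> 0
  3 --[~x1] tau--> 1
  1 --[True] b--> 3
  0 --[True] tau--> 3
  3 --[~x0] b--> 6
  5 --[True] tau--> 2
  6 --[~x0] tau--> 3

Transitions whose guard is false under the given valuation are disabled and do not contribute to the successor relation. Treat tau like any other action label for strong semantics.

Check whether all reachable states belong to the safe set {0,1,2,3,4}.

Answer: INVARIANT HOLDS

Trace:
Inv-set: {0,1,2,3,4}
Reach set: {0,1,2,3,4}
  0: ✓
  1: ✓
  2: ✓
  3: ✓
  4: ✓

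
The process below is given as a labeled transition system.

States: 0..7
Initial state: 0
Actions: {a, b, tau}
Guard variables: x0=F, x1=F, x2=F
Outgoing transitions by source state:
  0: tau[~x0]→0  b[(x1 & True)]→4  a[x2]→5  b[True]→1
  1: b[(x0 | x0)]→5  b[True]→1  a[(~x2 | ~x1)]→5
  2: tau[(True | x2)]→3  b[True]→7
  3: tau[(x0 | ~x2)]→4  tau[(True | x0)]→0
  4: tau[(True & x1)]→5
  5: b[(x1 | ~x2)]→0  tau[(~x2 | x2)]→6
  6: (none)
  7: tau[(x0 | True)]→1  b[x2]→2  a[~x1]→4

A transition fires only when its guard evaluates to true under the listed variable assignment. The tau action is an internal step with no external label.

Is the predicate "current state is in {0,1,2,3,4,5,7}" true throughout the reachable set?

Safe = {0,1,2,3,4,5,7}
R = {0,1,5,6}
  0: ok
  1: ok
  5: ok
  6: ✗ unsafe
reach 6 via b·a·tau — violates

Answer: INVARIANT VIOLATED at state 6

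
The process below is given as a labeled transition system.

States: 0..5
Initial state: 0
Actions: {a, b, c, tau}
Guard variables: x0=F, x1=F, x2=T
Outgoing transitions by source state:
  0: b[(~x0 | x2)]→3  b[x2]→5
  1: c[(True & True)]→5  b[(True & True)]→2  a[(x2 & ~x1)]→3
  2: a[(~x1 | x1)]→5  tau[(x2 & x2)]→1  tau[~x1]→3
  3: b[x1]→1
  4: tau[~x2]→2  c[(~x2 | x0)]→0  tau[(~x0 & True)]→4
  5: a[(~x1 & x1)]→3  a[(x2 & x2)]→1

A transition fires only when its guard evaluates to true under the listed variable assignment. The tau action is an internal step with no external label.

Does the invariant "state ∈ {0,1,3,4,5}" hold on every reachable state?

Allowed set {0,1,3,4,5}
Reach set: {0,1,2,3,5}
  0: safe
  1: safe
  2: ✗ unsafe
  3: safe
  5: safe
reach 2 via b·a·b — violates

Answer: INVARIANT VIOLATED at state 2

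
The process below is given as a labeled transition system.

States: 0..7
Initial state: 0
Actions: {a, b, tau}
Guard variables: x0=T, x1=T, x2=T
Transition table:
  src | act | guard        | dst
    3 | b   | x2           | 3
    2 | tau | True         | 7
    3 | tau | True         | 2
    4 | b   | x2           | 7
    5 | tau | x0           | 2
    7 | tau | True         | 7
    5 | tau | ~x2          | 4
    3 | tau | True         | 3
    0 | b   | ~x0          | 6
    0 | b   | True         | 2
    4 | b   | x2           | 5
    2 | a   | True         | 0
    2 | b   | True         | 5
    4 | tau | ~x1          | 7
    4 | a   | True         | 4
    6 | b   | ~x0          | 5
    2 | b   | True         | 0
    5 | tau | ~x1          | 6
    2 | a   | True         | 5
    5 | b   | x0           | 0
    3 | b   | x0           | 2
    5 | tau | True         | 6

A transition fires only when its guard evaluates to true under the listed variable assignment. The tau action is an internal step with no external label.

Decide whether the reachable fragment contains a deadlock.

Answer: DEADLOCK at state 6

Analysis:
Reach set: {0,2,5,6,7}
  0: b→2  [1 exit(s)]
  2: a→0  a→5  b→0  b→5  tau→7  [5 exit(s)]
  5: b→0  tau→2  tau→6  [3 exit(s)]
  6: ∅  [STUCK]
  7: tau→7  [1 exit(s)]
Path to 6: b·a·tau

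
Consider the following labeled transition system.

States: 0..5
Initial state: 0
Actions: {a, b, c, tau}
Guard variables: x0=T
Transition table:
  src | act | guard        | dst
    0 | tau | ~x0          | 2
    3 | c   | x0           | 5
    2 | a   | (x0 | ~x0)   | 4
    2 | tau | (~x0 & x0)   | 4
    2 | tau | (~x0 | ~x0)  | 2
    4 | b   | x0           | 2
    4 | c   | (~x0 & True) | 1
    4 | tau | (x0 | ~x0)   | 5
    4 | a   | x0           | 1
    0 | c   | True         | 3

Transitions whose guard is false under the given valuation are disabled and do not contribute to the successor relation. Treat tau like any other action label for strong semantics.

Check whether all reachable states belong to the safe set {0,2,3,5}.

Answer: INVARIANT HOLDS

Working:
Allowed set {0,2,3,5}
Reachable = {0,3,5}
  0: ok
  3: ok
  5: ok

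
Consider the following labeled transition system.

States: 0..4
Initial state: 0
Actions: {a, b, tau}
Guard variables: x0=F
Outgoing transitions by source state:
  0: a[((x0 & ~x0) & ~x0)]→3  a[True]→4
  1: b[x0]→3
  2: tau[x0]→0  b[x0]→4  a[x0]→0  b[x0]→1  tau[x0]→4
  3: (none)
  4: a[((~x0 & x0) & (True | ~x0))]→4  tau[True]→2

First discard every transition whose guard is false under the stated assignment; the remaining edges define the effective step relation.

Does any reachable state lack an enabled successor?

Reach set: {0,2,4}
  0: a→4  [deg 1]
  2: ∅  [STUCK]
  4: tau→2  [deg 1]
trace reaching 2: a·tau

Answer: DEADLOCK at state 2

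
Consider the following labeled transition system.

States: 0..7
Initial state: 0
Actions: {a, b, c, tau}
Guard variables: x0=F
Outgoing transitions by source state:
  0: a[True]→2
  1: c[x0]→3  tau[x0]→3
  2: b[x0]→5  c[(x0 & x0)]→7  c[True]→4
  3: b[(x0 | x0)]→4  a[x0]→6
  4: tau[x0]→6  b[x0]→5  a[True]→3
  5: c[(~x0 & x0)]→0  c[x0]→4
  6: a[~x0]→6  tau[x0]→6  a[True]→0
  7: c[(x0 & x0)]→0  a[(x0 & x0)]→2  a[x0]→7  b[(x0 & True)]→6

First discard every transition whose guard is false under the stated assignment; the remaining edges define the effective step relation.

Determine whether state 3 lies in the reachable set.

Answer: REACHABLE

Working:
Guard filter leaves 5 enabled edge(s).
L0 = {0}
L1 = {2}  total {0,2}
L2 = {4}  total {0,2,4}
L3 = {3}  total {0,2,3,4}
R = {0,2,3,4}
Path to 3: a·c·a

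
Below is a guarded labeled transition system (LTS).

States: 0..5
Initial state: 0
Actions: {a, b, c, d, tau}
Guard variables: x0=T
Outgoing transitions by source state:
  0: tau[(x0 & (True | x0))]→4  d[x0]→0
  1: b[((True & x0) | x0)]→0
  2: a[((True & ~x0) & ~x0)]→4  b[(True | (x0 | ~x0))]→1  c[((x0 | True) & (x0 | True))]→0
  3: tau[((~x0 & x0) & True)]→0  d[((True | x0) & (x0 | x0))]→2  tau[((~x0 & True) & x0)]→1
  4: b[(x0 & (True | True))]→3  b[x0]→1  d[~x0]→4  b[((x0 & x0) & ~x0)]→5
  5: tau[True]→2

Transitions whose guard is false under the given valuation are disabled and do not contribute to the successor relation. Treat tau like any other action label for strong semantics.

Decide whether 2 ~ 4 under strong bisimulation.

Bisimulation quotient by refinement:
  π0 = {{0,1,2,3,4,5}}
  π1 = {{0},{1,4},{2},{3},{5}}
  π2 = {{0},{1},{2},{3},{4},{5}}
Fixed point at round 3; 6 class(es).
class of 2: {2}; class of 4: {4}

Answer: NOT BISIMILAR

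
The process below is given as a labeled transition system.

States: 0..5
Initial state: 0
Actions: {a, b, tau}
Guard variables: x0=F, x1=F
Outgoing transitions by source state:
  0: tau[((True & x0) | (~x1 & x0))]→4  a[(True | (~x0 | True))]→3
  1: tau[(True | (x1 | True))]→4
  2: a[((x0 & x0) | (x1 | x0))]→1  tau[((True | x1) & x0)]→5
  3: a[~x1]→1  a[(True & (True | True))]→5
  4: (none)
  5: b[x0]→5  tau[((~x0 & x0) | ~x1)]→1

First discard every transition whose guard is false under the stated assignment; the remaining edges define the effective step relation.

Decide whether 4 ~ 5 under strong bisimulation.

Bisimulation quotient by refinement:
  round 0: {{0,1,2,3,4,5}}
  round 1: {{0,3},{1,5},{2,4}}
  round 2: {{0},{1},{2,4},{3},{5}}
Fixed point at round 3; 5 class(es).
class of 4: {2,4}; class of 5: {5}

Answer: NOT BISIMILAR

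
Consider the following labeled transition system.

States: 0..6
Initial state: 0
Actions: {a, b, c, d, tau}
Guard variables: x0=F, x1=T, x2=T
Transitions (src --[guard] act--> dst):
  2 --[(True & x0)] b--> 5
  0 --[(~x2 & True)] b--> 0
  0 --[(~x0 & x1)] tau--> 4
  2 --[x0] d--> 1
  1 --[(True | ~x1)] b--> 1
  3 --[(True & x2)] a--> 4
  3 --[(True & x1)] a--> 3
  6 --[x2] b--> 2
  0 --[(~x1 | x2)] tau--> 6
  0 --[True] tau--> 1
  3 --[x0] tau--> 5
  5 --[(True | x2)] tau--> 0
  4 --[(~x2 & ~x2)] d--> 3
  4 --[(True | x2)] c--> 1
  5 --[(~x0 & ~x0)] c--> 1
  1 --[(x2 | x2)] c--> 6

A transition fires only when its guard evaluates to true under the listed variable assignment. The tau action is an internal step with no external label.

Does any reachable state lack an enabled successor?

Reach set: {0,1,2,4,6}
  0: tau→1  tau→4  tau→6  [deg 3]
  1: b→1  c→6  [deg 2]
  2: ∅  [STUCK]
  4: c→1  [deg 1]
  6: b→2  [deg 1]
witness 2: tau·b

Answer: DEADLOCK at state 2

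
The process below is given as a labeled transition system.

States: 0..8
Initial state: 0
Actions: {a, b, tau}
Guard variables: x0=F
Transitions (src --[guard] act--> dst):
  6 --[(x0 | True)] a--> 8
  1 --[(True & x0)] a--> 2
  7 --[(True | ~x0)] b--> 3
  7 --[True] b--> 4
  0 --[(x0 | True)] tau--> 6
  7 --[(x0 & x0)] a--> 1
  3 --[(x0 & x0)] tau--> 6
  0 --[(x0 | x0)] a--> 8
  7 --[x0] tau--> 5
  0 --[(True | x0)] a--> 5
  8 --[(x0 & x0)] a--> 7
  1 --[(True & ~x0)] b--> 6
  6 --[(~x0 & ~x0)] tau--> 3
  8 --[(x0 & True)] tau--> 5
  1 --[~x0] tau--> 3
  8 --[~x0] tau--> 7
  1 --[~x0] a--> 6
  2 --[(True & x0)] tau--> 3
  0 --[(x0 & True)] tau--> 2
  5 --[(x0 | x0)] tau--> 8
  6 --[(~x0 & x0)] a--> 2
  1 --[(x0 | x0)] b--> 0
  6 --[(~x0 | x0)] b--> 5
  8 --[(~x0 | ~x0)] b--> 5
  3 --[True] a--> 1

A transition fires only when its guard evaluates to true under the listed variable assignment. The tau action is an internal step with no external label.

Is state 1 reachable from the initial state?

After dropping false guards: 13 live edges.
depth 0: {0}
depth 1: {5,6}  cumulative {0,5,6}
depth 2: {3,8}  cumulative {0,3,5,6,8}
depth 3: {1,7}  cumulative {0,1,3,5,6,7,8}
depth 4: {4}  cumulative {0,1,3,4,5,6,7,8}
R = {0,1,3,4,5,6,7,8}
Path to 1: tau·tau·a

Answer: REACHABLE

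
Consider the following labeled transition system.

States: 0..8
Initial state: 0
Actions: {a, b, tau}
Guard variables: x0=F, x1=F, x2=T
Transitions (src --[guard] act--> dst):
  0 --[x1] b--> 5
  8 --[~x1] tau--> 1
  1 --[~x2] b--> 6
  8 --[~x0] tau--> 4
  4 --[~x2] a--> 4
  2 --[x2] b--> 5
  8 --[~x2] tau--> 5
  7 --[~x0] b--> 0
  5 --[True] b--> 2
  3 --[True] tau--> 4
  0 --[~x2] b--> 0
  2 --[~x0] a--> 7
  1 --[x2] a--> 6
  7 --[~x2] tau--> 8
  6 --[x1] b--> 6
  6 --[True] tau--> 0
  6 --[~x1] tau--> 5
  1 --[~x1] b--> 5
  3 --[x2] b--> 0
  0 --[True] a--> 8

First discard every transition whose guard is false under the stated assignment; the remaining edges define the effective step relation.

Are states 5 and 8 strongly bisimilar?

Answer: NOT BISIMILAR

Working:
Bisimulation quotient by refinement:
  P[0] = {{0,1,2,3,4,5,6,7,8}}
  P[1] = {{0},{1,2},{3},{4},{5,7},{6,8}}
  P[2] = {{0},{1},{2},{3},{4},{5},{6},{7},{8}}
Fixed point at round 3; 9 class(es).
5∈{5}, 8∈{8}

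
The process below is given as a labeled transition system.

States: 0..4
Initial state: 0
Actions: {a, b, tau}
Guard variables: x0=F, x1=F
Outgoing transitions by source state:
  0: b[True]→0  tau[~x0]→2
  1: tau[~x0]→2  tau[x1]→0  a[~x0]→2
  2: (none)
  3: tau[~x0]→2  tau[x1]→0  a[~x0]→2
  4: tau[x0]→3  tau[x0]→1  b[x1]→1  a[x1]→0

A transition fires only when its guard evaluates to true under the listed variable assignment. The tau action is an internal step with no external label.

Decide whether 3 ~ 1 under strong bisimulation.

Refine partition for ~:
  P[0] = {{0,1,2,3,4}}
  P[1] = {{0},{1,3},{2,4}}
Fixed point at round 2; 3 class(es).
[3]={1,3}  [1]={1,3}

Answer: BISIMILAR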